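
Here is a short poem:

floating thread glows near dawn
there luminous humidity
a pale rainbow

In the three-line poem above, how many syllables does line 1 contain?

Line 1: "floating thread glows near dawn": 2+1+1+1+1 = 6

6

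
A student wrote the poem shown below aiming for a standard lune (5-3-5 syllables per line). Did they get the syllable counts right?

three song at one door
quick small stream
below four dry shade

Line 1: "three song at one door": 1+1+1+1+1 = 5 ✓
Line 2: "quick small stream": 1+1+1 = 3 ✓
Line 3: "below four dry shade": 2+1+1+1 = 5 ✓

Yes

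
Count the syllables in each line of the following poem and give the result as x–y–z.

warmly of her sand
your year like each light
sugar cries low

5–5–4

Line 1: warmly(2) + of(1) + her(1) + sand(1) = 5
Line 2: your(1) + year(1) + like(1) + each(1) + light(1) = 5
Line 3: sugar(2) + cries(1) + low(1) = 4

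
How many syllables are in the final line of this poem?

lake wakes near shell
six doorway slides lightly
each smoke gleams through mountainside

7

The final line: "each smoke gleams through mountainside": 1+1+1+1+3 = 7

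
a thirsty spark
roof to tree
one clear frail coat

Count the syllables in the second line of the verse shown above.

The second line: roof(1) + to(1) + tree(1) = 3

3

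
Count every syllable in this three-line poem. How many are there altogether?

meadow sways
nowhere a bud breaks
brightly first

11

Line 1: meadow (2), sways (1) → 3
Line 2: nowhere (2), a (1), bud (1), breaks (1) → 5
Line 3: brightly (2), first (1) → 3
Total: 3 + 5 + 3 = 11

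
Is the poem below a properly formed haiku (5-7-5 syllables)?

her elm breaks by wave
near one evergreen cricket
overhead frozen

Yes

Line 1: her(1) + elm(1) + breaks(1) + by(1) + wave(1) = 5 ✓
Line 2: near(1) + one(1) + evergreen(3) + cricket(2) = 7 ✓
Line 3: overhead(3) + frozen(2) = 5 ✓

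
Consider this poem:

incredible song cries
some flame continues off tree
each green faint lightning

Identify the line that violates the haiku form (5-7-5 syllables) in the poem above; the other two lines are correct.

Line 1: incredible (4), song (1), cries (1) → 6 (expected 5)
Line 2: some (1), flame (1), continues (3), off (1), tree (1) → 7 ✓
Line 3: each (1), green (1), faint (1), lightning (2) → 5 ✓

The first line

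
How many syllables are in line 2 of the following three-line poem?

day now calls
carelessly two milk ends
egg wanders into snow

Line 2: carelessly (3), two (1), milk (1), ends (1) → 6

6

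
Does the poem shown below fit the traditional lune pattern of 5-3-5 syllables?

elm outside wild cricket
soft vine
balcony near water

No

Line 1: "elm outside wild cricket": 1+2+1+2 = 6 (expected 5)
Line 2: "soft vine": 1+1 = 2 (expected 3)
Line 3: "balcony near water": 3+1+2 = 6 (expected 5)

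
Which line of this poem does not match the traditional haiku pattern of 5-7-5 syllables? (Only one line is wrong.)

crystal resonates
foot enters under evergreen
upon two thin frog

Line 2

Line 1: crystal(2) + resonates(3) = 5 ✓
Line 2: foot(1) + enters(2) + under(2) + evergreen(3) = 8 (expected 7)
Line 3: upon(2) + two(1) + thin(1) + frog(1) = 5 ✓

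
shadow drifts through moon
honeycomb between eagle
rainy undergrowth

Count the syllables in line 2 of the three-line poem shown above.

Line 2: honeycomb (3), between (2), eagle (2) → 7

7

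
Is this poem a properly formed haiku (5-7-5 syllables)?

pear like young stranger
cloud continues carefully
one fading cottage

Yes

Line 1: pear(1) + like(1) + young(1) + stranger(2) = 5 ✓
Line 2: cloud(1) + continues(3) + carefully(3) = 7 ✓
Line 3: one(1) + fading(2) + cottage(2) = 5 ✓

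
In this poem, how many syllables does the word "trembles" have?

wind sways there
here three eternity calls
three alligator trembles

2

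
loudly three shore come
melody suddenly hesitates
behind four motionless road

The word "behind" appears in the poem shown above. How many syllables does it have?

2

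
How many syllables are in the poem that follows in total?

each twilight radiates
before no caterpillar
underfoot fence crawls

18

Line 1: each (1), twilight (2), radiates (3) → 6
Line 2: before (2), no (1), caterpillar (4) → 7
Line 3: underfoot (3), fence (1), crawls (1) → 5
Total: 6 + 7 + 5 = 18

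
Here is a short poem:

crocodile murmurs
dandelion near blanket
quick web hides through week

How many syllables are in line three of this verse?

5

Line three: quick (1), web (1), hides (1), through (1), week (1) → 5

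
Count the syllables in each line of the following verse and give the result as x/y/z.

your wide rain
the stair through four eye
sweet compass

Line 1: "your wide rain": 1+1+1 = 3
Line 2: "the stair through four eye": 1+1+1+1+1 = 5
Line 3: "sweet compass": 1+2 = 3

3/5/3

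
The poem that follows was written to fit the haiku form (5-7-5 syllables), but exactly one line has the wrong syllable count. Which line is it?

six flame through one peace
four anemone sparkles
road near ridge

Line 1: six (1), flame (1), through (1), one (1), peace (1) → 5 ✓
Line 2: four (1), anemone (4), sparkles (2) → 7 ✓
Line 3: road (1), near (1), ridge (1) → 3 (expected 5)

Line 3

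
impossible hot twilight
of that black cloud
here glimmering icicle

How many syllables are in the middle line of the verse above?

The middle line: of(1) + that(1) + black(1) + cloud(1) = 4

4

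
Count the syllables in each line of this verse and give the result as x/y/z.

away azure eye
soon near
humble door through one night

5/2/6

Line 1: away (2), azure (2), eye (1) → 5
Line 2: soon (1), near (1) → 2
Line 3: humble (2), door (1), through (1), one (1), night (1) → 6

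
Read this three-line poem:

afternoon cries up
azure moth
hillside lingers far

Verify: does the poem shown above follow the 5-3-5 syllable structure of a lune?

Yes

Line 1: "afternoon cries up": 3+1+1 = 5 ✓
Line 2: "azure moth": 2+1 = 3 ✓
Line 3: "hillside lingers far": 2+2+1 = 5 ✓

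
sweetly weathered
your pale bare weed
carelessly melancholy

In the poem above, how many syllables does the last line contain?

7

The last line: "carelessly melancholy": 3+4 = 7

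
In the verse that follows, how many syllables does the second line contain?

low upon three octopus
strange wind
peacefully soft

2

The second line: "strange wind": 1+1 = 2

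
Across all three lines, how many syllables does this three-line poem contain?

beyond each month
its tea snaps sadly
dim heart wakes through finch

14

Line 1: beyond(2) + each(1) + month(1) = 4
Line 2: its(1) + tea(1) + snaps(1) + sadly(2) = 5
Line 3: dim(1) + heart(1) + wakes(1) + through(1) + finch(1) = 5
Total: 4 + 5 + 5 = 14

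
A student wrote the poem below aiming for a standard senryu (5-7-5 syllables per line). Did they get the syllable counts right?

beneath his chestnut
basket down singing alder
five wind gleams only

Yes

Line 1: beneath(2) + his(1) + chestnut(2) = 5 ✓
Line 2: basket(2) + down(1) + singing(2) + alder(2) = 7 ✓
Line 3: five(1) + wind(1) + gleams(1) + only(2) = 5 ✓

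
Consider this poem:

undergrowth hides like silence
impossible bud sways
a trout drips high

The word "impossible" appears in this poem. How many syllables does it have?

"impossible" has 4 syllables.

4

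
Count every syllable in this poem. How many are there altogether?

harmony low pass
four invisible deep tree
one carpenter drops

17

Line 1: "harmony low pass": 3+1+1 = 5
Line 2: "four invisible deep tree": 1+4+1+1 = 7
Line 3: "one carpenter drops": 1+3+1 = 5
Total: 5 + 7 + 5 = 17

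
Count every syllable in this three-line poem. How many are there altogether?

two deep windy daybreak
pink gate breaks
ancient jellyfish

14

Line 1: two(1) + deep(1) + windy(2) + daybreak(2) = 6
Line 2: pink(1) + gate(1) + breaks(1) = 3
Line 3: ancient(2) + jellyfish(3) = 5
Total: 6 + 3 + 5 = 14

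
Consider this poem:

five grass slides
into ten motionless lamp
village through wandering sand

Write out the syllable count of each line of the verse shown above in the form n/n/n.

3/7/7

Line 1: five (1), grass (1), slides (1) → 3
Line 2: into (2), ten (1), motionless (3), lamp (1) → 7
Line 3: village (2), through (1), wandering (3), sand (1) → 7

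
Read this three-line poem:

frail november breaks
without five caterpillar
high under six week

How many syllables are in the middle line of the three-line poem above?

The middle line: without (2), five (1), caterpillar (4) → 7

7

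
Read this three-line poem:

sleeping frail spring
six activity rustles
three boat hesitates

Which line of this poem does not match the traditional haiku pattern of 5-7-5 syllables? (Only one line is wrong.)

Line 1: sleeping (2), frail (1), spring (1) → 4 (expected 5)
Line 2: six (1), activity (4), rustles (2) → 7 ✓
Line 3: three (1), boat (1), hesitates (3) → 5 ✓

Line 1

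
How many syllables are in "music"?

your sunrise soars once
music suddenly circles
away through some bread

2

"music" has 2 syllables.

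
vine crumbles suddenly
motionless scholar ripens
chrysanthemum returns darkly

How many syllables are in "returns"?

2

"returns" has 2 syllables.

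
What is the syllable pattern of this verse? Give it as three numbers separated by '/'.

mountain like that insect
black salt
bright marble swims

Line 1: "mountain like that insect": 2+1+1+2 = 6
Line 2: "black salt": 1+1 = 2
Line 3: "bright marble swims": 1+2+1 = 4

6/2/4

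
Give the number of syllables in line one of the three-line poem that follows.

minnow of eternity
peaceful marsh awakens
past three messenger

Line one: minnow(2) + of(1) + eternity(4) = 7

7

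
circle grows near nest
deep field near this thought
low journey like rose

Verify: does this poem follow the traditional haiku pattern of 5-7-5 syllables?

No

Line 1: circle (2), grows (1), near (1), nest (1) → 5 ✓
Line 2: deep (1), field (1), near (1), this (1), thought (1) → 5 (expected 7)
Line 3: low (1), journey (2), like (1), rose (1) → 5 ✓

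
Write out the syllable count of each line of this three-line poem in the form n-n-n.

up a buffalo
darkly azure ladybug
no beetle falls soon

5-7-5

Line 1: "up a buffalo": 1+1+3 = 5
Line 2: "darkly azure ladybug": 2+2+3 = 7
Line 3: "no beetle falls soon": 1+2+1+1 = 5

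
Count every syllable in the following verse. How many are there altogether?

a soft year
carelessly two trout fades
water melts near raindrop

Line 1: a (1), soft (1), year (1) → 3
Line 2: carelessly (3), two (1), trout (1), fades (1) → 6
Line 3: water (2), melts (1), near (1), raindrop (2) → 6
Total: 3 + 6 + 6 = 15

15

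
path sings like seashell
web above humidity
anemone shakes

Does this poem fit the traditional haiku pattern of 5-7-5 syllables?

Line 1: path (1), sings (1), like (1), seashell (2) → 5 ✓
Line 2: web (1), above (2), humidity (4) → 7 ✓
Line 3: anemone (4), shakes (1) → 5 ✓

Yes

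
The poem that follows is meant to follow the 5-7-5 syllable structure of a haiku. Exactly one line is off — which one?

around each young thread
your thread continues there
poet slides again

Line 1: around(2) + each(1) + young(1) + thread(1) = 5 ✓
Line 2: your(1) + thread(1) + continues(3) + there(1) = 6 (expected 7)
Line 3: poet(2) + slides(1) + again(2) = 5 ✓

Line 2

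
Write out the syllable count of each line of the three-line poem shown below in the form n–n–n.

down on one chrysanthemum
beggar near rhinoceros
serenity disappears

7–7–7

Line 1: down (1), on (1), one (1), chrysanthemum (4) → 7
Line 2: beggar (2), near (1), rhinoceros (4) → 7
Line 3: serenity (4), disappears (3) → 7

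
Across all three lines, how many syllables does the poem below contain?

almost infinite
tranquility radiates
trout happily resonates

Line 1: "almost infinite": 2+3 = 5
Line 2: "tranquility radiates": 4+3 = 7
Line 3: "trout happily resonates": 1+3+3 = 7
Total: 5 + 7 + 7 = 19

19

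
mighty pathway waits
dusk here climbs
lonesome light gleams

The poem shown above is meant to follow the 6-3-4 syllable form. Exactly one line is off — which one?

The first line

Line 1: "mighty pathway waits": 2+2+1 = 5 (expected 6)
Line 2: "dusk here climbs": 1+1+1 = 3 ✓
Line 3: "lonesome light gleams": 2+1+1 = 4 ✓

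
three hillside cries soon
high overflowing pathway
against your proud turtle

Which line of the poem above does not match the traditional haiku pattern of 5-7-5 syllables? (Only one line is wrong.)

Line 1: "three hillside cries soon": 1+2+1+1 = 5 ✓
Line 2: "high overflowing pathway": 1+4+2 = 7 ✓
Line 3: "against your proud turtle": 2+1+1+2 = 6 (expected 5)

Line 3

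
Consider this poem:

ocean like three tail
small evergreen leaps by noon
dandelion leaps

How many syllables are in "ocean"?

2

"ocean" has 2 syllables.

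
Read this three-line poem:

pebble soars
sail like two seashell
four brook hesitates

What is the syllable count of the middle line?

The middle line: sail (1), like (1), two (1), seashell (2) → 5

5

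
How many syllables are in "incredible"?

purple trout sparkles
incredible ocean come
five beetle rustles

"incredible" has 4 syllables.

4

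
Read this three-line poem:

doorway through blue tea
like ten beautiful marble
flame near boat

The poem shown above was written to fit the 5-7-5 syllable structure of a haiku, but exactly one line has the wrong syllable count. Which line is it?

Line 3

Line 1: "doorway through blue tea": 2+1+1+1 = 5 ✓
Line 2: "like ten beautiful marble": 1+1+3+2 = 7 ✓
Line 3: "flame near boat": 1+1+1 = 3 (expected 5)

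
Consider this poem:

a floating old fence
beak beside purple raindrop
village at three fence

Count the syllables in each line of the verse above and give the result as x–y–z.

Line 1: a(1) + floating(2) + old(1) + fence(1) = 5
Line 2: beak(1) + beside(2) + purple(2) + raindrop(2) = 7
Line 3: village(2) + at(1) + three(1) + fence(1) = 5

5–7–5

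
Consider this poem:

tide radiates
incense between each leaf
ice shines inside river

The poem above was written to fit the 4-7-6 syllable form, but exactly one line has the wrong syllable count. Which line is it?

Line 1: "tide radiates": 1+3 = 4 ✓
Line 2: "incense between each leaf": 2+2+1+1 = 6 (expected 7)
Line 3: "ice shines inside river": 1+1+2+2 = 6 ✓

Line 2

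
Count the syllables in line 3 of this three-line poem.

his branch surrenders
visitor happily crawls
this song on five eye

5

Line 3: "this song on five eye": 1+1+1+1+1 = 5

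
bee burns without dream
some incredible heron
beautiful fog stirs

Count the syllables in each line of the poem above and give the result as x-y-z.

Line 1: bee (1), burns (1), without (2), dream (1) → 5
Line 2: some (1), incredible (4), heron (2) → 7
Line 3: beautiful (3), fog (1), stirs (1) → 5

5-7-5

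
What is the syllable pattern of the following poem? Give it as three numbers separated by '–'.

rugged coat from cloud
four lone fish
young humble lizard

5–3–5

Line 1: rugged (2), coat (1), from (1), cloud (1) → 5
Line 2: four (1), lone (1), fish (1) → 3
Line 3: young (1), humble (2), lizard (2) → 5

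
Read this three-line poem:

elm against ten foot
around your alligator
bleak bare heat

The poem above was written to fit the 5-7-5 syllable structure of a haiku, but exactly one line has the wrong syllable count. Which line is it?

The third line

Line 1: "elm against ten foot": 1+2+1+1 = 5 ✓
Line 2: "around your alligator": 2+1+4 = 7 ✓
Line 3: "bleak bare heat": 1+1+1 = 3 (expected 5)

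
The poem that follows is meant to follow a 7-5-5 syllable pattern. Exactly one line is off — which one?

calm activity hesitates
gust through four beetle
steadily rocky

Line 1: calm (1), activity (4), hesitates (3) → 8 (expected 7)
Line 2: gust (1), through (1), four (1), beetle (2) → 5 ✓
Line 3: steadily (3), rocky (2) → 5 ✓

The first line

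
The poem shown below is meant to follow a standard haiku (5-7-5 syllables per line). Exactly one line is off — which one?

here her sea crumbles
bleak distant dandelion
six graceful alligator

Line 1: "here her sea crumbles": 1+1+1+2 = 5 ✓
Line 2: "bleak distant dandelion": 1+2+4 = 7 ✓
Line 3: "six graceful alligator": 1+2+4 = 7 (expected 5)

Line 3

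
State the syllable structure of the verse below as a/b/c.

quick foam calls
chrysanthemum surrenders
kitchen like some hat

3/7/5

Line 1: quick (1), foam (1), calls (1) → 3
Line 2: chrysanthemum (4), surrenders (3) → 7
Line 3: kitchen (2), like (1), some (1), hat (1) → 5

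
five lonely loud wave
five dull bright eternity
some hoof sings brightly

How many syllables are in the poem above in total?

17

Line 1: "five lonely loud wave": 1+2+1+1 = 5
Line 2: "five dull bright eternity": 1+1+1+4 = 7
Line 3: "some hoof sings brightly": 1+1+1+2 = 5
Total: 5 + 7 + 5 = 17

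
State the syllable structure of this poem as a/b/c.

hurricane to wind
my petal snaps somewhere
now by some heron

Line 1: "hurricane to wind": 3+1+1 = 5
Line 2: "my petal snaps somewhere": 1+2+1+2 = 6
Line 3: "now by some heron": 1+1+1+2 = 5

5/6/5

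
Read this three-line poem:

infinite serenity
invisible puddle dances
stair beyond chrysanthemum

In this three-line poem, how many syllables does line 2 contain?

8

Line 2: "invisible puddle dances": 4+2+2 = 8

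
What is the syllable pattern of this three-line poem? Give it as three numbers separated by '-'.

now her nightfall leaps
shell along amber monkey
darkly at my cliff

Line 1: now(1) + her(1) + nightfall(2) + leaps(1) = 5
Line 2: shell(1) + along(2) + amber(2) + monkey(2) = 7
Line 3: darkly(2) + at(1) + my(1) + cliff(1) = 5

5-7-5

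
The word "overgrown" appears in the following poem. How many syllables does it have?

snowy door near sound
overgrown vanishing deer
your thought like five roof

"overgrown" has 3 syllables.

3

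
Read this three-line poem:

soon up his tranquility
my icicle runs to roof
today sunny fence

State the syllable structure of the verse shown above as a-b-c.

7-7-5

Line 1: soon (1), up (1), his (1), tranquility (4) → 7
Line 2: my (1), icicle (3), runs (1), to (1), roof (1) → 7
Line 3: today (2), sunny (2), fence (1) → 5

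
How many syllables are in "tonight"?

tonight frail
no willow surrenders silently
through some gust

2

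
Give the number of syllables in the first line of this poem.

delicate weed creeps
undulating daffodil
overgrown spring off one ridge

5

The first line: delicate(3) + weed(1) + creeps(1) = 5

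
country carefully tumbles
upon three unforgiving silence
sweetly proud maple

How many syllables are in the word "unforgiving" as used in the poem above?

"unforgiving" has 4 syllables.

4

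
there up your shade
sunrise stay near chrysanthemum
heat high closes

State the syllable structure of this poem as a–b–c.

Line 1: there (1), up (1), your (1), shade (1) → 4
Line 2: sunrise (2), stay (1), near (1), chrysanthemum (4) → 8
Line 3: heat (1), high (1), closes (2) → 4

4–8–4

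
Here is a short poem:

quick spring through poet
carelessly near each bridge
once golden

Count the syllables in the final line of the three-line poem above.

The final line: once (1), golden (2) → 3

3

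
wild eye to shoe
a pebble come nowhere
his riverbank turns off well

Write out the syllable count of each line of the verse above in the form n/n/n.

4/6/7

Line 1: wild(1) + eye(1) + to(1) + shoe(1) = 4
Line 2: a(1) + pebble(2) + come(1) + nowhere(2) = 6
Line 3: his(1) + riverbank(3) + turns(1) + off(1) + well(1) = 7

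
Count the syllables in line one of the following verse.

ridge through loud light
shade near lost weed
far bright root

4

Line one: ridge (1), through (1), loud (1), light (1) → 4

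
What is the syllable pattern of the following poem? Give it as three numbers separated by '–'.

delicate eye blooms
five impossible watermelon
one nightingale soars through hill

Line 1: "delicate eye blooms": 3+1+1 = 5
Line 2: "five impossible watermelon": 1+4+4 = 9
Line 3: "one nightingale soars through hill": 1+3+1+1+1 = 7

5–9–7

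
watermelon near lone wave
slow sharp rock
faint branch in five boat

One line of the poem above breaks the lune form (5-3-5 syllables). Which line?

Line 1: watermelon(4) + near(1) + lone(1) + wave(1) = 7 (expected 5)
Line 2: slow(1) + sharp(1) + rock(1) = 3 ✓
Line 3: faint(1) + branch(1) + in(1) + five(1) + boat(1) = 5 ✓

The first line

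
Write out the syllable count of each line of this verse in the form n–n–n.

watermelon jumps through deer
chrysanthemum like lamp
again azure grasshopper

7–6–7

Line 1: watermelon(4) + jumps(1) + through(1) + deer(1) = 7
Line 2: chrysanthemum(4) + like(1) + lamp(1) = 6
Line 3: again(2) + azure(2) + grasshopper(3) = 7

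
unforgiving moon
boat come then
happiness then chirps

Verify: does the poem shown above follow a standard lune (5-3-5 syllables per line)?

Line 1: "unforgiving moon": 4+1 = 5 ✓
Line 2: "boat come then": 1+1+1 = 3 ✓
Line 3: "happiness then chirps": 3+1+1 = 5 ✓

Yes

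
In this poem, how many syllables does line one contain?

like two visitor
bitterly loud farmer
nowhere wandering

Line one: like (1), two (1), visitor (3) → 5

5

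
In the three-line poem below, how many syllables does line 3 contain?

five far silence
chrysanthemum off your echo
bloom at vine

Line 3: bloom (1), at (1), vine (1) → 3

3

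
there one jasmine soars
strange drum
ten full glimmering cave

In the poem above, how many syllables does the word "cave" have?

1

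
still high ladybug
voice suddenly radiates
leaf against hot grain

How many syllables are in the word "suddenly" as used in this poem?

3

"suddenly" has 3 syllables.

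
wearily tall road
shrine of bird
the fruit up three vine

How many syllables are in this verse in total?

Line 1: "wearily tall road": 3+1+1 = 5
Line 2: "shrine of bird": 1+1+1 = 3
Line 3: "the fruit up three vine": 1+1+1+1+1 = 5
Total: 5 + 3 + 5 = 13

13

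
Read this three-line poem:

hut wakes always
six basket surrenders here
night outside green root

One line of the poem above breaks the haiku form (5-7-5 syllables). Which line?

Line 1

Line 1: hut(1) + wakes(1) + always(2) = 4 (expected 5)
Line 2: six(1) + basket(2) + surrenders(3) + here(1) = 7 ✓
Line 3: night(1) + outside(2) + green(1) + root(1) = 5 ✓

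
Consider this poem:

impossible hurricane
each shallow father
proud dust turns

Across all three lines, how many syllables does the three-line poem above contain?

15

Line 1: "impossible hurricane": 4+3 = 7
Line 2: "each shallow father": 1+2+2 = 5
Line 3: "proud dust turns": 1+1+1 = 3
Total: 7 + 5 + 3 = 15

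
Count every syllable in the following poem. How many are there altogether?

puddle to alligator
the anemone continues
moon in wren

Line 1: puddle(2) + to(1) + alligator(4) = 7
Line 2: the(1) + anemone(4) + continues(3) = 8
Line 3: moon(1) + in(1) + wren(1) = 3
Total: 7 + 8 + 3 = 18

18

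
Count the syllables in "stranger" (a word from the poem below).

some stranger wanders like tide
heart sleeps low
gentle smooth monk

2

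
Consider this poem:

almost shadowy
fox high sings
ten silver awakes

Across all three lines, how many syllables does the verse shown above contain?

Line 1: "almost shadowy": 2+3 = 5
Line 2: "fox high sings": 1+1+1 = 3
Line 3: "ten silver awakes": 1+2+2 = 5
Total: 5 + 3 + 5 = 13

13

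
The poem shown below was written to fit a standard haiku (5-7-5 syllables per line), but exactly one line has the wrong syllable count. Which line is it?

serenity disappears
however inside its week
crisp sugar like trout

The first line

Line 1: serenity (4), disappears (3) → 7 (expected 5)
Line 2: however (3), inside (2), its (1), week (1) → 7 ✓
Line 3: crisp (1), sugar (2), like (1), trout (1) → 5 ✓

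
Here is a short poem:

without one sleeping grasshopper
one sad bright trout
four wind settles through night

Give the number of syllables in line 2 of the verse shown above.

Line 2: one(1) + sad(1) + bright(1) + trout(1) = 4

4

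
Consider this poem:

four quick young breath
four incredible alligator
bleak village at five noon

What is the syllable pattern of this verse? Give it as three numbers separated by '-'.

Line 1: four (1), quick (1), young (1), breath (1) → 4
Line 2: four (1), incredible (4), alligator (4) → 9
Line 3: bleak (1), village (2), at (1), five (1), noon (1) → 6

4-9-6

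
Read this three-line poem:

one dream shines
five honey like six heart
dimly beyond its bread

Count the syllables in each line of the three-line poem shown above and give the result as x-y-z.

3-6-6

Line 1: one(1) + dream(1) + shines(1) = 3
Line 2: five(1) + honey(2) + like(1) + six(1) + heart(1) = 6
Line 3: dimly(2) + beyond(2) + its(1) + bread(1) = 6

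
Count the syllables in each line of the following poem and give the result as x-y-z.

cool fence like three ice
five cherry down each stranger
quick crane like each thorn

Line 1: cool(1) + fence(1) + like(1) + three(1) + ice(1) = 5
Line 2: five(1) + cherry(2) + down(1) + each(1) + stranger(2) = 7
Line 3: quick(1) + crane(1) + like(1) + each(1) + thorn(1) = 5

5-7-5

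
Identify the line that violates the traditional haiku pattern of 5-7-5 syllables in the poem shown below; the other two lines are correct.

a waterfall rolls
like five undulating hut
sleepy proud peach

Line 1: a (1), waterfall (3), rolls (1) → 5 ✓
Line 2: like (1), five (1), undulating (4), hut (1) → 7 ✓
Line 3: sleepy (2), proud (1), peach (1) → 4 (expected 5)

Line 3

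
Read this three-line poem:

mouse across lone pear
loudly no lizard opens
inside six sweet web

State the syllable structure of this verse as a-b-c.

5-7-5

Line 1: mouse (1), across (2), lone (1), pear (1) → 5
Line 2: loudly (2), no (1), lizard (2), opens (2) → 7
Line 3: inside (2), six (1), sweet (1), web (1) → 5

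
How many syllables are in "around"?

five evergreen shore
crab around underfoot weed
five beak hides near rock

2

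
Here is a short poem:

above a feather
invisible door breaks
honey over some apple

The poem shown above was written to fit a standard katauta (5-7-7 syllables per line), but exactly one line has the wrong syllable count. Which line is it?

Line 2

Line 1: above (2), a (1), feather (2) → 5 ✓
Line 2: invisible (4), door (1), breaks (1) → 6 (expected 7)
Line 3: honey (2), over (2), some (1), apple (2) → 7 ✓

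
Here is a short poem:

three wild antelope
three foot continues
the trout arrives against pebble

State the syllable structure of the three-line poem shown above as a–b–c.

5–5–8

Line 1: "three wild antelope": 1+1+3 = 5
Line 2: "three foot continues": 1+1+3 = 5
Line 3: "the trout arrives against pebble": 1+1+2+2+2 = 8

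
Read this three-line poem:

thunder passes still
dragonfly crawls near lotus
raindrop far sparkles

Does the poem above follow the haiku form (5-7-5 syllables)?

Line 1: thunder (2), passes (2), still (1) → 5 ✓
Line 2: dragonfly (3), crawls (1), near (1), lotus (2) → 7 ✓
Line 3: raindrop (2), far (1), sparkles (2) → 5 ✓

Yes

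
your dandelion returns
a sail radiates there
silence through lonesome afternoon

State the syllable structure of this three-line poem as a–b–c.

7–6–8

Line 1: "your dandelion returns": 1+4+2 = 7
Line 2: "a sail radiates there": 1+1+3+1 = 6
Line 3: "silence through lonesome afternoon": 2+1+2+3 = 8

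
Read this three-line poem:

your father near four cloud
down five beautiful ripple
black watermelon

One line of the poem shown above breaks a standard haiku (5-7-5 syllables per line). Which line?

Line 1: your (1), father (2), near (1), four (1), cloud (1) → 6 (expected 5)
Line 2: down (1), five (1), beautiful (3), ripple (2) → 7 ✓
Line 3: black (1), watermelon (4) → 5 ✓

Line 1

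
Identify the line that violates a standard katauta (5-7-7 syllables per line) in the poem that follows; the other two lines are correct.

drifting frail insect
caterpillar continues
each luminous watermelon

The third line

Line 1: "drifting frail insect": 2+1+2 = 5 ✓
Line 2: "caterpillar continues": 4+3 = 7 ✓
Line 3: "each luminous watermelon": 1+3+4 = 8 (expected 7)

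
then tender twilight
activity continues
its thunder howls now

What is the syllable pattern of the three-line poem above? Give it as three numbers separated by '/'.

5/7/5

Line 1: then (1), tender (2), twilight (2) → 5
Line 2: activity (4), continues (3) → 7
Line 3: its (1), thunder (2), howls (1), now (1) → 5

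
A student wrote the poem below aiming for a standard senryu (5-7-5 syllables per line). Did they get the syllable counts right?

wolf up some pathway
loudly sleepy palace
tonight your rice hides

No

Line 1: "wolf up some pathway": 1+1+1+2 = 5 ✓
Line 2: "loudly sleepy palace": 2+2+2 = 6 (expected 7)
Line 3: "tonight your rice hides": 2+1+1+1 = 5 ✓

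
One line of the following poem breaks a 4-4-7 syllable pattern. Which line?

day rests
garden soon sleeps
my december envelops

The first line

Line 1: day(1) + rests(1) = 2 (expected 4)
Line 2: garden(2) + soon(1) + sleeps(1) = 4 ✓
Line 3: my(1) + december(3) + envelops(3) = 7 ✓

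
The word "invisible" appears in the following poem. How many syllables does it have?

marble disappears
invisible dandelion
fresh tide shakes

4

"invisible" has 4 syllables.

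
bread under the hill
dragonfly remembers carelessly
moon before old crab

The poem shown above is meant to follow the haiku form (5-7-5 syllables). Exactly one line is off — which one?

Line 1: bread (1), under (2), the (1), hill (1) → 5 ✓
Line 2: dragonfly (3), remembers (3), carelessly (3) → 9 (expected 7)
Line 3: moon (1), before (2), old (1), crab (1) → 5 ✓

The second line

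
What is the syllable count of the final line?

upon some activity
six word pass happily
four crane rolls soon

The final line: "four crane rolls soon": 1+1+1+1 = 4

4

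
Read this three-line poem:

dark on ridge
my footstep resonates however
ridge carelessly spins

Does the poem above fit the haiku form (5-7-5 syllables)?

No

Line 1: dark(1) + on(1) + ridge(1) = 3 (expected 5)
Line 2: my(1) + footstep(2) + resonates(3) + however(3) = 9 (expected 7)
Line 3: ridge(1) + carelessly(3) + spins(1) = 5 ✓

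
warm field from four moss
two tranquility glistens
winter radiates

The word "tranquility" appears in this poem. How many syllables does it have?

"tranquility" has 4 syllables.

4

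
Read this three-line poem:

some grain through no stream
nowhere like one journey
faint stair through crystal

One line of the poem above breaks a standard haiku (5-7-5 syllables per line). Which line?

Line 1: some(1) + grain(1) + through(1) + no(1) + stream(1) = 5 ✓
Line 2: nowhere(2) + like(1) + one(1) + journey(2) = 6 (expected 7)
Line 3: faint(1) + stair(1) + through(1) + crystal(2) = 5 ✓

Line 2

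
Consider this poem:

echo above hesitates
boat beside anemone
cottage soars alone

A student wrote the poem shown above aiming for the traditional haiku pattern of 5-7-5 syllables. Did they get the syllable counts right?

No

Line 1: "echo above hesitates": 2+2+3 = 7 (expected 5)
Line 2: "boat beside anemone": 1+2+4 = 7 ✓
Line 3: "cottage soars alone": 2+1+2 = 5 ✓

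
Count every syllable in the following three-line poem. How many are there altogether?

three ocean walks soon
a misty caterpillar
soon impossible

Line 1: three (1), ocean (2), walks (1), soon (1) → 5
Line 2: a (1), misty (2), caterpillar (4) → 7
Line 3: soon (1), impossible (4) → 5
Total: 5 + 7 + 5 = 17

17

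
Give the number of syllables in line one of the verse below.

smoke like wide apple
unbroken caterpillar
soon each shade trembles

5

Line one: smoke (1), like (1), wide (1), apple (2) → 5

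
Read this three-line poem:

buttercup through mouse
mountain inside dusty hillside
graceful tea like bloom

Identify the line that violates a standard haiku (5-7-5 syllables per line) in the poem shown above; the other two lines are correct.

Line 1: "buttercup through mouse": 3+1+1 = 5 ✓
Line 2: "mountain inside dusty hillside": 2+2+2+2 = 8 (expected 7)
Line 3: "graceful tea like bloom": 2+1+1+1 = 5 ✓

The second line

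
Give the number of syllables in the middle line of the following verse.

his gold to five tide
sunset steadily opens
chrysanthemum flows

The middle line: sunset (2), steadily (3), opens (2) → 7

7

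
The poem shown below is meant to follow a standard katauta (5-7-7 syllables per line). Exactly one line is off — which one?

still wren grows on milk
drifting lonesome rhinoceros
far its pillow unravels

The second line

Line 1: "still wren grows on milk": 1+1+1+1+1 = 5 ✓
Line 2: "drifting lonesome rhinoceros": 2+2+4 = 8 (expected 7)
Line 3: "far its pillow unravels": 1+1+2+3 = 7 ✓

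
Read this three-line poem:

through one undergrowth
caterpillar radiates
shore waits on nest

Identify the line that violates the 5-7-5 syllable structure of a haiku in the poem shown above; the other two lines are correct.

Line 3

Line 1: through (1), one (1), undergrowth (3) → 5 ✓
Line 2: caterpillar (4), radiates (3) → 7 ✓
Line 3: shore (1), waits (1), on (1), nest (1) → 4 (expected 5)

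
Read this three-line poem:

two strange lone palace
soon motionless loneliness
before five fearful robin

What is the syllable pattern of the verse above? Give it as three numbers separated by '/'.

5/7/7

Line 1: two(1) + strange(1) + lone(1) + palace(2) = 5
Line 2: soon(1) + motionless(3) + loneliness(3) = 7
Line 3: before(2) + five(1) + fearful(2) + robin(2) = 7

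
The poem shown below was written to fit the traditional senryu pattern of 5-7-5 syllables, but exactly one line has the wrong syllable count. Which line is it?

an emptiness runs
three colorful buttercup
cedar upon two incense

Line 3

Line 1: an (1), emptiness (3), runs (1) → 5 ✓
Line 2: three (1), colorful (3), buttercup (3) → 7 ✓
Line 3: cedar (2), upon (2), two (1), incense (2) → 7 (expected 5)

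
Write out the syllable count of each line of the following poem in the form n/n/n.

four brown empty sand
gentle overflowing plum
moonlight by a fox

Line 1: "four brown empty sand": 1+1+2+1 = 5
Line 2: "gentle overflowing plum": 2+4+1 = 7
Line 3: "moonlight by a fox": 2+1+1+1 = 5

5/7/5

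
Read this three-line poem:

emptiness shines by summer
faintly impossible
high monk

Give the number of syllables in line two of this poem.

6

Line two: "faintly impossible": 2+4 = 6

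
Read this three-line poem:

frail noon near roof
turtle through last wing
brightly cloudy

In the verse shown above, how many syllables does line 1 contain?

4

Line 1: "frail noon near roof": 1+1+1+1 = 4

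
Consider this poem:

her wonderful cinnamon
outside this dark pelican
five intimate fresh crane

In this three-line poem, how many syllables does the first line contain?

The first line: her(1) + wonderful(3) + cinnamon(3) = 7

7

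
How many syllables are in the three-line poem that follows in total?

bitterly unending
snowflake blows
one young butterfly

Line 1: bitterly(3) + unending(3) = 6
Line 2: snowflake(2) + blows(1) = 3
Line 3: one(1) + young(1) + butterfly(3) = 5
Total: 6 + 3 + 5 = 14

14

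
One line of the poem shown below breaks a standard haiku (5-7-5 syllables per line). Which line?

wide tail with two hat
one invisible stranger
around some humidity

The third line

Line 1: "wide tail with two hat": 1+1+1+1+1 = 5 ✓
Line 2: "one invisible stranger": 1+4+2 = 7 ✓
Line 3: "around some humidity": 2+1+4 = 7 (expected 5)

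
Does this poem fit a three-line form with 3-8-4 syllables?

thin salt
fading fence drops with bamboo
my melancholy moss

Line 1: thin (1), salt (1) → 2 (expected 3)
Line 2: fading (2), fence (1), drops (1), with (1), bamboo (2) → 7 (expected 8)
Line 3: my (1), melancholy (4), moss (1) → 6 (expected 4)

No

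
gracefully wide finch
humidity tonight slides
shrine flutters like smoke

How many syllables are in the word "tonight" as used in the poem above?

2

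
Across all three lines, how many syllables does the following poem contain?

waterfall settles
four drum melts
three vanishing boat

Line 1: "waterfall settles": 3+2 = 5
Line 2: "four drum melts": 1+1+1 = 3
Line 3: "three vanishing boat": 1+3+1 = 5
Total: 5 + 3 + 5 = 13

13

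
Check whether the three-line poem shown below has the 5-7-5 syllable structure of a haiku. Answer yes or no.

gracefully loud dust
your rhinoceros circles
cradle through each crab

Yes

Line 1: "gracefully loud dust": 3+1+1 = 5 ✓
Line 2: "your rhinoceros circles": 1+4+2 = 7 ✓
Line 3: "cradle through each crab": 2+1+1+1 = 5 ✓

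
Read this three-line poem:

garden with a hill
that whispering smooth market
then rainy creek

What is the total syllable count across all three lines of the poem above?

Line 1: garden (2), with (1), a (1), hill (1) → 5
Line 2: that (1), whispering (3), smooth (1), market (2) → 7
Line 3: then (1), rainy (2), creek (1) → 4
Total: 5 + 7 + 4 = 16

16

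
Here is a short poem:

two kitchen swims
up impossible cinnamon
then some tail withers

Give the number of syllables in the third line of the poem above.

The third line: then (1), some (1), tail (1), withers (2) → 5

5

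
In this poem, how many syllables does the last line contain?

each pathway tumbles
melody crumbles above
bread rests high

3

The last line: "bread rests high": 1+1+1 = 3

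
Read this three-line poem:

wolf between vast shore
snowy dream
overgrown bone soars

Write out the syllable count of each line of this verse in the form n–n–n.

Line 1: wolf(1) + between(2) + vast(1) + shore(1) = 5
Line 2: snowy(2) + dream(1) = 3
Line 3: overgrown(3) + bone(1) + soars(1) = 5

5–3–5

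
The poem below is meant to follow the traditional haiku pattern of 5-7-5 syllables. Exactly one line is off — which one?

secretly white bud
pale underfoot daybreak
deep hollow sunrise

The second line

Line 1: secretly(3) + white(1) + bud(1) = 5 ✓
Line 2: pale(1) + underfoot(3) + daybreak(2) = 6 (expected 7)
Line 3: deep(1) + hollow(2) + sunrise(2) = 5 ✓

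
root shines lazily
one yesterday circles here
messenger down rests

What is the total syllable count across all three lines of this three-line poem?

17

Line 1: root (1), shines (1), lazily (3) → 5
Line 2: one (1), yesterday (3), circles (2), here (1) → 7
Line 3: messenger (3), down (1), rests (1) → 5
Total: 5 + 7 + 5 = 17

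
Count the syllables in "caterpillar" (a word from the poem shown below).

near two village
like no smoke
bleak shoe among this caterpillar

"caterpillar" has 4 syllables.

4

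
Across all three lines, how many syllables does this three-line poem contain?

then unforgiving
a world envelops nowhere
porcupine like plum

Line 1: "then unforgiving": 1+4 = 5
Line 2: "a world envelops nowhere": 1+1+3+2 = 7
Line 3: "porcupine like plum": 3+1+1 = 5
Total: 5 + 7 + 5 = 17

17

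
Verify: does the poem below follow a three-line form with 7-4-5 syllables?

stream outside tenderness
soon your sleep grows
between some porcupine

Line 1: stream (1), outside (2), tenderness (3) → 6 (expected 7)
Line 2: soon (1), your (1), sleep (1), grows (1) → 4 ✓
Line 3: between (2), some (1), porcupine (3) → 6 (expected 5)

No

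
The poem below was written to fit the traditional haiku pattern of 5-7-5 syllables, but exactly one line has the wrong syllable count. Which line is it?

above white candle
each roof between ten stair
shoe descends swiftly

Line 1: "above white candle": 2+1+2 = 5 ✓
Line 2: "each roof between ten stair": 1+1+2+1+1 = 6 (expected 7)
Line 3: "shoe descends swiftly": 1+2+2 = 5 ✓

Line 2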